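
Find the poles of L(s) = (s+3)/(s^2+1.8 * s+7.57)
Set denominator = 0: s^2 + 1.8*s + 7.57 = 0 → Poles: -0.9 + 2.6j, -0.9 - 2.6j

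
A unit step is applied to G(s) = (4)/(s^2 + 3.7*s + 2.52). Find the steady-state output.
FVT: lim_{t→∞} y(t) = lim_{s→0} s*Y(s) where Y(s) = G(s)/s.
= lim_{s→0} G(s) = G(0) = num(0)/den(0) = 4/2.52 = 1.587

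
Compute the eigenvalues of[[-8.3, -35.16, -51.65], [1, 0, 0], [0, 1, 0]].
Eigenvalues solve det(λI - A) = 0.
Characteristic polynomial: λ^3 + 8.3*λ^2 + 35.16*λ + 51.65 = 0.
Factor: (λ + 2.5)(λ^2 + 5.8*λ + 20.66) = 0.
Roots: -2.5, -2.9 + 3.5j, -2.9 - 3.5j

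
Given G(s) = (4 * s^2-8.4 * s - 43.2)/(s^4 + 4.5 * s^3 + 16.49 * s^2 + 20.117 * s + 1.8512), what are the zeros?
Set numerator = 0: 4*s^2 - 8.4*s - 43.2 = 4*(s - 4.5)(s + 2.4) = 0 → Zeros: -2.4, 4.5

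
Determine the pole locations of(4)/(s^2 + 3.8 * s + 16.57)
Set denominator = 0: s^2 + 3.8*s + 16.57 = 0 → Poles: -1.9 + 3.6j, -1.9 - 3.6j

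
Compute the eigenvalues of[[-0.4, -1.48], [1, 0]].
Eigenvalues solve det(λI - A) = 0.
Characteristic polynomial: λ^2 + 0.4*λ + 1.48 = 0.
Roots: -0.2 + 1.2j, -0.2 - 1.2j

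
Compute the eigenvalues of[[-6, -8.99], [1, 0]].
Eigenvalues solve det(λI - A) = 0.
Characteristic polynomial: λ^2 + 6*λ + 8.99 = 0.
Factor: (λ + 3.1)(λ + 2.9) = 0.
Roots: -2.9, -3.1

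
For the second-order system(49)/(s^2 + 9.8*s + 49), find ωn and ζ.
Standard form: ωn²/(s²+2ζωn·s+ωn²).
const=49=ωn² → ωn=7, s coeff=9.8=2ζωn → ζ=0.7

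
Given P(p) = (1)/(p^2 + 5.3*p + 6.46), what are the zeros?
Numerator is a nonzero constant (1) → Zeros: none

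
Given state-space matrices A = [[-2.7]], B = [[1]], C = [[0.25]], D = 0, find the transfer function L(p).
L(p) = C(pI - A)⁻¹B + D.
Characteristic polynomial det(pI - A) = p + 2.7.
Numerator from C·adj(pI-A)·B + D·det(pI-A) = 0.25.
L(p) = (0.25)/(p + 2.7)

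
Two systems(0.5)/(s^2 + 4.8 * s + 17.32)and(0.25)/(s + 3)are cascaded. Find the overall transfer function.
Series: H = H₁ · H₂ = (n₁·n₂)/(d₁·d₂).
Num: n₁·n₂ = 0.125. Den: d₁·d₂ = s^3 + 7.8*s^2 + 31.72*s + 51.96.
H(s) = (0.125)/(s^3 + 7.8*s^2 + 31.72*s + 51.96)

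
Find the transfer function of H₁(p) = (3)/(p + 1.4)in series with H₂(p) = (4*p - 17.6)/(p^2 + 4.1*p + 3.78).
Series: H = H₁ · H₂ = (n₁·n₂)/(d₁·d₂).
Num: n₁·n₂ = 12*p - 52.8. Den: d₁·d₂ = p^3 + 5.5*p^2 + 9.52*p + 5.292.
H(p) = (12*p - 52.8)/(p^3 + 5.5*p^2 + 9.52*p + 5.292)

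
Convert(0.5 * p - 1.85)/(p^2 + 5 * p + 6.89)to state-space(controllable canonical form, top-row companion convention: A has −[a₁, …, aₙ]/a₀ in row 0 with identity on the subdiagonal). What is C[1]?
Reachable canonical form: C = numerator coefficients (right-aligned, zero-padded to length n).
num = 0.5*p - 1.85, C = [[0.5, -1.85]].
C[1] = -1.85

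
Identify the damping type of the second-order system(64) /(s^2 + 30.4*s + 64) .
Standard form: ωn²/(s²+2ζωn·s+ωn²) gives ωn=8, ζ=1.9.
Overdamped (ζ = 1.9 > 1)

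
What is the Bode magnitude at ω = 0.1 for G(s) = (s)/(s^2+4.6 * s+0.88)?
Substitute s = j*0.1: G(j0.1) = 0.0474961 + 0.0898296j.
|G(j0.1)| = sqrt(Re² + Im²) = 0.1016.
20*log₁₀(0.1016) = -19.86 dB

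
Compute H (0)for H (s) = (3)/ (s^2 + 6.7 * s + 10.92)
DC gain = H(0) = num(0)/den(0) = 3/10.92 = 0.2747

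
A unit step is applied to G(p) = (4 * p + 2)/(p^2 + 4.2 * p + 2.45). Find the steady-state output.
FVT: lim_{t→∞} y(t) = lim_{p→0} p*Y(p) where Y(p) = G(p)/p.
= lim_{p→0} G(p) = G(0) = num(0)/den(0) = 2/2.45 = 0.8163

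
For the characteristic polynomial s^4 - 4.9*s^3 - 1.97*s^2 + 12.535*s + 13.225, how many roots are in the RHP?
s^4 - 4.9*s^3 - 1.97*s^2 + 12.535*s + 13.225 = (s - 2.3)(s - 4.6)(s^2 + 2*s + 1.25). Poles: -1 + 0.5j, -1 - 0.5j, 2.3, 4.6. RHP poles (Re>0): 2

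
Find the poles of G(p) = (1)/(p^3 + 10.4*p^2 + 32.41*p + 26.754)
Set denominator = 0: p^3 + 10.4*p^2 + 32.41*p + 26.754 = (p + 4.2)(p + 1.3)(p + 4.9) = 0 → Poles: -1.3, -4.2, -4.9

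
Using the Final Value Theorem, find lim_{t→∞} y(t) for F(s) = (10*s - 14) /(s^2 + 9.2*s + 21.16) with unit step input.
FVT: lim_{t→∞} y(t) = lim_{s→0} s*Y(s) where Y(s) = F(s)/s.
= lim_{s→0} F(s) = F(0) = num(0)/den(0) = -14/21.16 = -0.6616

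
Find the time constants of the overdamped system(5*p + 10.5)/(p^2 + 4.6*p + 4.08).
Overdamped: real poles at -1.2, -3.4. τ = -1/pole → τ₁ = 0.8333, τ₂ = 0.2941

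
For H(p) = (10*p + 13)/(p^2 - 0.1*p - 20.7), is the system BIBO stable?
Denominator: p^2 - 0.1*p - 20.7 = (p - 4.6)(p + 4.5). Poles: -4.5, 4.6. All Re(p)<0: No (unstable)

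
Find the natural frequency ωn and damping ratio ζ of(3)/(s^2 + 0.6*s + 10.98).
Underdamped: complex pole -0.3 + 3.3j. ωn = |pole| = 3.314, ζ = -Re(pole)/ωn = 0.09054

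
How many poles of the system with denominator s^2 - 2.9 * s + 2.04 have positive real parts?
s^2 - 2.9*s + 2.04 = (s - 1.7)(s - 1.2). Poles: 1.2, 1.7. RHP poles (Re>0): 2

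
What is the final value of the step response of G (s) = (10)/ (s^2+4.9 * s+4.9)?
FVT: lim_{t→∞} y(t) = lim_{s→0} s*Y(s) where Y(s) = G(s)/s.
= lim_{s→0} G(s) = G(0) = num(0)/den(0) = 10/4.9 = 2.041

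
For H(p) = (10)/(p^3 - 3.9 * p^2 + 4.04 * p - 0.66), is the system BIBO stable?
Denominator: p^3 - 3.9*p^2 + 4.04*p - 0.66 = (p - 0.2)(p - 1.5)(p - 2.2). Poles: 0.2, 1.5, 2.2. All Re(p)<0: No (unstable)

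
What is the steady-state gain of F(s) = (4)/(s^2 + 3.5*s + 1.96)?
DC gain = F(0) = num(0)/den(0) = 4/1.96 = 2.041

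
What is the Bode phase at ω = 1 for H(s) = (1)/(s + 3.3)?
Substitute s = j*1: H(j1) = 0.277544 - 0.0841043j.
∠H(j1) = atan2(Im, Re) = atan2(-0.0841043, 0.277544) = -16.86°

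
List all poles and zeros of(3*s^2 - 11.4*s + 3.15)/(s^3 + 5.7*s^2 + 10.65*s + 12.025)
Set denominator = 0: s^3 + 5.7*s^2 + 10.65*s + 12.025 = (s + 3.7)(s^2 + 2*s + 3.25) = 0 → Poles: -1 + 1.5j, -1 - 1.5j, -3.7
Set numerator = 0: 3*s^2 - 11.4*s + 3.15 = 3*(s - 3.5)(s - 0.3) = 0 → Zeros: 0.3, 3.5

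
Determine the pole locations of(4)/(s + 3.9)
Set denominator = 0: s + 3.9 = 0 → Poles: -3.9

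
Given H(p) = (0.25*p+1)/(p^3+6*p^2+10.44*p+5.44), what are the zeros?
Set numerator = 0: 0.25*p + 1 = 0 → Zeros: -4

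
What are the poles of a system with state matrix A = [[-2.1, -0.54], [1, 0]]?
Eigenvalues solve det(λI - A) = 0.
Characteristic polynomial: λ^2 + 2.1*λ + 0.54 = 0.
Factor: (λ + 0.3)(λ + 1.8) = 0.
Roots: -0.3, -1.8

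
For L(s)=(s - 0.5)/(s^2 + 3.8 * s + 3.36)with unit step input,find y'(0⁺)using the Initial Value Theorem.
IVT: y'(0⁺) = lim_{s→∞} s²·Y(s) = lim_{s→∞} s·L(s).
deg(num) = 1, deg(den) = 2, relative degree = 1, so s·L(s) → (leading num)/(leading den) = 1/1 = 1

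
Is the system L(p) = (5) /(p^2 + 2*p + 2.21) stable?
Denominator: p^2 + 2*p + 2.21. Poles: -1 + 1.1j, -1 - 1.1j. All Re(p)<0: Yes (stable)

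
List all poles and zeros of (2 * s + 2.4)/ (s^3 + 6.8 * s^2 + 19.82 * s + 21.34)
Set denominator = 0: s^3 + 6.8*s^2 + 19.82*s + 21.34 = (s + 2.2)(s^2 + 4.6*s + 9.7) = 0 → Poles: -2.2, -2.3 + 2.1j, -2.3 - 2.1j
Set numerator = 0: 2*s + 2.4 = 0 → Zeros: -1.2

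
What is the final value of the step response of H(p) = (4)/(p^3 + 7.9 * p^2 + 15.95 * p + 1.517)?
FVT: lim_{t→∞} y(t) = lim_{p→0} p*Y(p) where Y(p) = H(p)/p.
= lim_{p→0} H(p) = H(0) = num(0)/den(0) = 4/1.517 = 2.637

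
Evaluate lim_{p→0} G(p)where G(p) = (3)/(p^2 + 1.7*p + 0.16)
DC gain = G(0) = num(0)/den(0) = 3/0.16 = 18.75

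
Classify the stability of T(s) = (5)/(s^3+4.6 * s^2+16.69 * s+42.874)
Denominator: s^3 + 4.6*s^2 + 16.69*s + 42.874 = (s + 3.4)(s^2 + 1.2*s + 12.61). Poles: -0.6 + 3.5j, -0.6 - 3.5j, -3.4. Stable (all poles in LHP)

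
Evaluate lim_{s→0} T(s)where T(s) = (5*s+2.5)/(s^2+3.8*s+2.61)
DC gain = T(0) = num(0)/den(0) = 2.5/2.61 = 0.9579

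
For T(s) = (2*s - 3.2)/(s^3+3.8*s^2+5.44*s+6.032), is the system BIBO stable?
Denominator: s^3 + 3.8*s^2 + 5.44*s + 6.032 = (s + 2.6)(s^2 + 1.2*s + 2.32). Poles: -0.6 + 1.4j, -0.6 - 1.4j, -2.6. All Re(p)<0: Yes (stable)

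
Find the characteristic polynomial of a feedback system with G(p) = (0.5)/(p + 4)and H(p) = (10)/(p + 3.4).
Characteristic poly = G_den * H_den + G_num * H_num = (p^2 + 7.4*p + 13.6) + (5) = p^2 + 7.4*p + 18.6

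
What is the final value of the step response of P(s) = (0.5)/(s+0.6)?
FVT: lim_{t→∞} y(t) = lim_{s→0} s*Y(s) where Y(s) = P(s)/s.
= lim_{s→0} P(s) = P(0) = num(0)/den(0) = 0.5/0.6 = 0.8333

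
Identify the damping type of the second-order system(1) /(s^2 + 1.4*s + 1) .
Standard form: ωn²/(s²+2ζωn·s+ωn²) gives ωn=1, ζ=0.7.
Underdamped (ζ = 0.7 < 1)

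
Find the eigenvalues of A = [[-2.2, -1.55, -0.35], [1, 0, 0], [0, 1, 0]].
Eigenvalues solve det(λI - A) = 0.
Characteristic polynomial: λ^3 + 2.2*λ^2 + 1.55*λ + 0.35 = 0.
Factor: (λ + 1)(λ + 0.7)(λ + 0.5) = 0.
Roots: -0.5, -0.7, -1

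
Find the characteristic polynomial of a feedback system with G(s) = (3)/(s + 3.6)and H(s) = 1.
Characteristic poly = G_den * H_den + G_num * H_num = (s + 3.6) + (3) = s + 6.6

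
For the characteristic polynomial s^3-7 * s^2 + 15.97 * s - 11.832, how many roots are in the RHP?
s^3 - 7*s^2 + 15.97*s - 11.832 = (s - 2.9)(s - 2.4)(s - 1.7). Poles: 1.7, 2.4, 2.9. RHP poles (Re>0): 3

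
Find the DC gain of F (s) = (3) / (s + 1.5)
DC gain = F(0) = num(0)/den(0) = 3/1.5 = 2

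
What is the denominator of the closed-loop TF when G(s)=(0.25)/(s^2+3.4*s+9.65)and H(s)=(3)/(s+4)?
Characteristic poly = G_den * H_den + G_num * H_num = (s^3 + 7.4*s^2 + 23.25*s + 38.6) + (0.75) = s^3 + 7.4*s^2 + 23.25*s + 39.35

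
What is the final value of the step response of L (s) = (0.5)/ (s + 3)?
FVT: lim_{t→∞} y(t) = lim_{s→0} s*Y(s) where Y(s) = L(s)/s.
= lim_{s→0} L(s) = L(0) = num(0)/den(0) = 0.5/3 = 0.1667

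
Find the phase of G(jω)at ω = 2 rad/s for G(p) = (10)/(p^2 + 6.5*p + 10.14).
Substitute p = j*2: G(j2) = 0.297049 - 0.628932j.
∠G(j2) = atan2(Im, Re) = atan2(-0.628932, 0.297049) = -64.72°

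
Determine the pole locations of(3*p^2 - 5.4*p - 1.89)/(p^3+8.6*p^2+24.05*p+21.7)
Set denominator = 0: p^3 + 8.6*p^2 + 24.05*p + 21.7 = (p + 2)(p + 3.1)(p + 3.5) = 0 → Poles: -2, -3.1, -3.5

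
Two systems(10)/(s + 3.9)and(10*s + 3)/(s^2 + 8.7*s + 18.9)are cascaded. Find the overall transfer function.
Series: H = H₁ · H₂ = (n₁·n₂)/(d₁·d₂).
Num: n₁·n₂ = 100*s + 30. Den: d₁·d₂ = s^3 + 12.6*s^2 + 52.83*s + 73.71.
H(s) = (100*s + 30)/(s^3 + 12.6*s^2 + 52.83*s + 73.71)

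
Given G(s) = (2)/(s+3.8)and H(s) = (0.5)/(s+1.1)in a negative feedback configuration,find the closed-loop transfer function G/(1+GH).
Closed-loop T = G/(1+GH).
Numerator: G_num * H_den = 2*s + 2.2.
Denominator: G_den * H_den + G_num * H_num = (s^2 + 4.9*s + 4.18) + (1) = s^2 + 4.9*s + 5.18.
T(s) = (2*s + 2.2)/(s^2 + 4.9*s + 5.18)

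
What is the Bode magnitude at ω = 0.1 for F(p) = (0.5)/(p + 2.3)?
Substitute p = j*0.1: F(j0.1) = 0.216981 - 0.00943396j.
|F(j0.1)| = sqrt(Re² + Im²) = 0.2172.
20*log₁₀(0.2172) = -13.26 dB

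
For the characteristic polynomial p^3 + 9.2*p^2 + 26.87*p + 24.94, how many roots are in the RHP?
p^3 + 9.2*p^2 + 26.87*p + 24.94 = (p + 4.3)(p + 2)(p + 2.9). Poles: -2, -2.9, -4.3. RHP poles (Re>0): 0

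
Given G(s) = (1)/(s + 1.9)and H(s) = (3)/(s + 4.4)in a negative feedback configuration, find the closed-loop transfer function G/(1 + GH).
Closed-loop T = G/(1+GH).
Numerator: G_num * H_den = s + 4.4.
Denominator: G_den * H_den + G_num * H_num = (s^2 + 6.3*s + 8.36) + (3) = s^2 + 6.3*s + 11.36.
T(s) = (s + 4.4)/(s^2 + 6.3*s + 11.36)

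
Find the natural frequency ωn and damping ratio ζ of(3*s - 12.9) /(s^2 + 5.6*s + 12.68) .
Underdamped: complex pole -2.8 + 2.2j. ωn = |pole| = 3.561, ζ = -Re(pole)/ωn = 0.7863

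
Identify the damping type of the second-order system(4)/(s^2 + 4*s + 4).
Standard form: ωn²/(s²+2ζωn·s+ωn²) gives ωn=2, ζ=1.
Critically damped (ζ = 1)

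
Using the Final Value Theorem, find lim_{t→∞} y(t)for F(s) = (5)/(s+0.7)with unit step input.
FVT: lim_{t→∞} y(t) = lim_{s→0} s*Y(s) where Y(s) = F(s)/s.
= lim_{s→0} F(s) = F(0) = num(0)/den(0) = 5/0.7 = 7.143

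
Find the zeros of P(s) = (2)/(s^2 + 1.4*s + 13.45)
Numerator is a nonzero constant (2) → Zeros: none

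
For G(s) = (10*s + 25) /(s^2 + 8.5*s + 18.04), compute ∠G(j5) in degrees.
Substitute s = j*5: G(j5) = 1.05193 - 0.760504j.
∠G(j5) = atan2(Im, Re) = atan2(-0.760504, 1.05193) = -35.87°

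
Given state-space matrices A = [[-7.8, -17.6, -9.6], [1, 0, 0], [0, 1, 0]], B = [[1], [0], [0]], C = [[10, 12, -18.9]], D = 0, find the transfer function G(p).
G(p) = C(pI - A)⁻¹B + D.
Characteristic polynomial det(pI - A) = p^3 + 7.8*p^2 + 17.6*p + 9.6.
Numerator from C·adj(pI-A)·B + D·det(pI-A) = 10*p^2 + 12*p - 18.9.
G(p) = (10*p^2 + 12*p - 18.9)/(p^3 + 7.8*p^2 + 17.6*p + 9.6)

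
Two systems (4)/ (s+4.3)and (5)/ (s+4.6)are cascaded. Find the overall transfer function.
Series: H = H₁ · H₂ = (n₁·n₂)/(d₁·d₂).
Num: n₁·n₂ = 20. Den: d₁·d₂ = s^2 + 8.9*s + 19.78.
H(s) = (20)/(s^2 + 8.9*s + 19.78)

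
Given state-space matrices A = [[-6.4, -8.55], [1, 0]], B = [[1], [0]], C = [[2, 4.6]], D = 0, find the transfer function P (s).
P(s) = C(sI - A)⁻¹B + D.
Characteristic polynomial det(sI - A) = s^2 + 6.4*s + 8.55.
Numerator from C·adj(sI-A)·B + D·det(sI-A) = 2*s + 4.6.
P(s) = (2*s + 4.6)/(s^2 + 6.4*s + 8.55)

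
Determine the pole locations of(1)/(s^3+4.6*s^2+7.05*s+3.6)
Set denominator = 0: s^3 + 4.6*s^2 + 7.05*s + 3.6 = (s + 1.5)(s + 1.5)(s + 1.6) = 0 → Poles: -1.5, -1.5, -1.6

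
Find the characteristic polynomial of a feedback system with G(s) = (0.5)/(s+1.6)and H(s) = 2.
Characteristic poly = G_den * H_den + G_num * H_num = (s + 1.6) + (1) = s + 2.6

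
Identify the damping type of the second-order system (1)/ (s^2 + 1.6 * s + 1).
Standard form: ωn²/(s²+2ζωn·s+ωn²) gives ωn=1, ζ=0.8.
Underdamped (ζ = 0.8 < 1)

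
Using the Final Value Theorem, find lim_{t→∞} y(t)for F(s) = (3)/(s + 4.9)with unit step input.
FVT: lim_{t→∞} y(t) = lim_{s→0} s*Y(s) where Y(s) = F(s)/s.
= lim_{s→0} F(s) = F(0) = num(0)/den(0) = 3/4.9 = 0.6122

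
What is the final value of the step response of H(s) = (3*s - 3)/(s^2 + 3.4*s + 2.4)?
FVT: lim_{t→∞} y(t) = lim_{s→0} s*Y(s) where Y(s) = H(s)/s.
= lim_{s→0} H(s) = H(0) = num(0)/den(0) = -3/2.4 = -1.25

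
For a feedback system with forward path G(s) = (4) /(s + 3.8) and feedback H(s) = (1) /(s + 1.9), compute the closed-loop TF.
Closed-loop T = G/(1+GH).
Numerator: G_num * H_den = 4*s + 7.6.
Denominator: G_den * H_den + G_num * H_num = (s^2 + 5.7*s + 7.22) + (4) = s^2 + 5.7*s + 11.22.
T(s) = (4*s + 7.6)/(s^2 + 5.7*s + 11.22)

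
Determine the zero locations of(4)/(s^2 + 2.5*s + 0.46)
Numerator is a nonzero constant (4) → Zeros: none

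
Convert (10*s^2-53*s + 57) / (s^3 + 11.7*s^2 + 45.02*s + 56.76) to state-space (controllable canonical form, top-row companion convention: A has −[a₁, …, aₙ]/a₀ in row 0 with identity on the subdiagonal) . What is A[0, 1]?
Reachable canonical form for den = s^3 + 11.7*s^2 + 45.02*s + 56.76: top row of A = -[a₁,a₂,...,aₙ]/a₀, ones on the subdiagonal, zeros elsewhere.
A = [[-11.7, -45.02, -56.76], [1, 0, 0], [0, 1, 0]].
A[0,1] = -45.02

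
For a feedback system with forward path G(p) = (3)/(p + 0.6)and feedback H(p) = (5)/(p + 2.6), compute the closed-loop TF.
Closed-loop T = G/(1+GH).
Numerator: G_num * H_den = 3*p + 7.8.
Denominator: G_den * H_den + G_num * H_num = (p^2 + 3.2*p + 1.56) + (15) = p^2 + 3.2*p + 16.56.
T(p) = (3*p + 7.8)/(p^2 + 3.2*p + 16.56)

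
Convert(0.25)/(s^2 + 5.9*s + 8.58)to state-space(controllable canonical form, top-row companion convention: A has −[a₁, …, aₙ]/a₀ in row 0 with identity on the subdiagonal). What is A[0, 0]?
Reachable canonical form for den = s^2 + 5.9*s + 8.58: top row of A = -[a₁,a₂,...,aₙ]/a₀, ones on the subdiagonal, zeros elsewhere.
A = [[-5.9, -8.58], [1, 0]].
A[0,0] = -5.9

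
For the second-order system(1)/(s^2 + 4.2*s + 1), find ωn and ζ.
Standard form: ωn²/(s²+2ζωn·s+ωn²).
const=1=ωn² → ωn=1, s coeff=4.2=2ζωn → ζ=2.1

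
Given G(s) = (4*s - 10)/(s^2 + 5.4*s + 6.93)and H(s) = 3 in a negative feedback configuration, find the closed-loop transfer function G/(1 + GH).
Closed-loop T = G/(1+GH).
Numerator: G_num * H_den = 4*s - 10.
Denominator: G_den * H_den + G_num * H_num = (s^2 + 5.4*s + 6.93) + (12*s - 30) = s^2 + 17.4*s - 23.07.
T(s) = (4*s - 10)/(s^2 + 17.4*s - 23.07)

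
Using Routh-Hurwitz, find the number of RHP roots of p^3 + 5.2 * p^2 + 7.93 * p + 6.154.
Routh array:
p^3: [1, 7.93]; p^2: [5.2, 6.154]; p^1: [6.74654]; p^0: [6.154]
First column: [1, 5.2, 6.74654, 6.154]. Sign changes = RHP roots = 0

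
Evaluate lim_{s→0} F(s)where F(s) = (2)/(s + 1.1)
DC gain = F(0) = num(0)/den(0) = 2/1.1 = 1.818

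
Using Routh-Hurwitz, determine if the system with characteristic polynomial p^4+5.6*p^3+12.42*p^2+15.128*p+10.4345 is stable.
Routh array:
p^4: [1, 12.42, 10.4345]; p^3: [5.6, 15.128]; p^2: [9.71857, 10.4345]; p^1: [9.11547]; p^0: [10.4345]
First column: [1, 5.6, 9.71857, 9.11547, 10.4345]. Sign changes = 0.
Yes, stable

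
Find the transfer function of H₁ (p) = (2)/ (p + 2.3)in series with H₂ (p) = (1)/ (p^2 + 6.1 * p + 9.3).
Series: H = H₁ · H₂ = (n₁·n₂)/(d₁·d₂).
Num: n₁·n₂ = 2. Den: d₁·d₂ = p^3 + 8.4*p^2 + 23.33*p + 21.39.
H(p) = (2)/(p^3 + 8.4*p^2 + 23.33*p + 21.39)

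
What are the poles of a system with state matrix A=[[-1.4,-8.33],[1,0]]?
Eigenvalues solve det(λI - A) = 0.
Characteristic polynomial: λ^2 + 1.4*λ + 8.33 = 0.
Roots: -0.7 + 2.8j, -0.7 - 2.8j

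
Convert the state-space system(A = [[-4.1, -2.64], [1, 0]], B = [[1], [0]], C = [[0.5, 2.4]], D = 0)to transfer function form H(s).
H(s) = C(sI - A)⁻¹B + D.
Characteristic polynomial det(sI - A) = s^2 + 4.1*s + 2.64.
Numerator from C·adj(sI-A)·B + D·det(sI-A) = 0.5*s + 2.4.
H(s) = (0.5*s + 2.4)/(s^2 + 4.1*s + 2.64)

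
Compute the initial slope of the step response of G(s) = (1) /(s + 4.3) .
IVT: y'(0⁺) = lim_{s→∞} s²·Y(s) = lim_{s→∞} s·G(s).
deg(num) = 0, deg(den) = 1, relative degree = 1, so s·G(s) → (leading num)/(leading den) = 1/1 = 1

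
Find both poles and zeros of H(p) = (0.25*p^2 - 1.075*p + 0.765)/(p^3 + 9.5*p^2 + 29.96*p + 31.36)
Set denominator = 0: p^3 + 9.5*p^2 + 29.96*p + 31.36 = (p + 2.8)(p + 3.2)(p + 3.5) = 0 → Poles: -2.8, -3.2, -3.5
Set numerator = 0: 0.25*p^2 - 1.075*p + 0.765 = 0.25*(p - 3.4)(p - 0.9) = 0 → Zeros: 0.9, 3.4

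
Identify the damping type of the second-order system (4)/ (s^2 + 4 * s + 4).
Standard form: ωn²/(s²+2ζωn·s+ωn²) gives ωn=2, ζ=1.
Critically damped (ζ = 1)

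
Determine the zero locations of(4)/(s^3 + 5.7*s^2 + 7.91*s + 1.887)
Numerator is a nonzero constant (4) → Zeros: none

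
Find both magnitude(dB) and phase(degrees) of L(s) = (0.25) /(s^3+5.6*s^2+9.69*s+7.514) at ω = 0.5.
Substitute s = j*0.5: L(j0.5) = 0.0256204 - 0.0197789j.
|L| = 20*log₁₀(sqrt(Re²+Im²)) = -29.80 dB.
∠L = atan2(Im, Re) = -37.67°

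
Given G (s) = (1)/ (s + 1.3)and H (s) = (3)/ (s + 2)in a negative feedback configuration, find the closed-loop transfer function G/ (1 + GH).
Closed-loop T = G/(1+GH).
Numerator: G_num * H_den = s + 2.
Denominator: G_den * H_den + G_num * H_num = (s^2 + 3.3*s + 2.6) + (3) = s^2 + 3.3*s + 5.6.
T(s) = (s + 2)/(s^2 + 3.3*s + 5.6)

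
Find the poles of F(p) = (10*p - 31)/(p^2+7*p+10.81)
Set denominator = 0: p^2 + 7*p + 10.81 = (p + 2.3)(p + 4.7) = 0 → Poles: -2.3, -4.7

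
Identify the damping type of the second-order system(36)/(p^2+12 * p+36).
Standard form: ωn²/(p²+2ζωn·p+ωn²) gives ωn=6, ζ=1.
Critically damped (ζ = 1)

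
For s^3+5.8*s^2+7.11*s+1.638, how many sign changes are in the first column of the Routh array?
Routh array:
s^3: [1, 7.11]; s^2: [5.8, 1.638]; s^1: [6.82759]; s^0: [1.638]
First column: [1, 5.8, 6.82759, 1.638]. Sign changes = 0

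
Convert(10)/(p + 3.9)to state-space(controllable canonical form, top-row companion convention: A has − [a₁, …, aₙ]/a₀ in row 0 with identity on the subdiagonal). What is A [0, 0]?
Reachable canonical form for den = p + 3.9: top row of A = -[a₁,a₂,...,aₙ]/a₀, ones on the subdiagonal, zeros elsewhere.
A = [[-3.9]].
A[0,0] = -3.9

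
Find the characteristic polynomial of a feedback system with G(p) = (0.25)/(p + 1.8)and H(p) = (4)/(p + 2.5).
Characteristic poly = G_den * H_den + G_num * H_num = (p^2 + 4.3*p + 4.5) + (1) = p^2 + 4.3*p + 5.5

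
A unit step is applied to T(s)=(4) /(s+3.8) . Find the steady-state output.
FVT: lim_{t→∞} y(t) = lim_{s→0} s*Y(s) where Y(s) = T(s)/s.
= lim_{s→0} T(s) = T(0) = num(0)/den(0) = 4/3.8 = 1.053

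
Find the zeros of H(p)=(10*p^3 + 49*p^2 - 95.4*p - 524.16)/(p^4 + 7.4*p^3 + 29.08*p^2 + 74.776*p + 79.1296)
Set numerator = 0: 10*p^3 + 49*p^2 - 95.4*p - 524.16 = 10*(p + 4.2)(p - 3.2)(p + 3.9) = 0 → Zeros: -3.9, -4.2, 3.2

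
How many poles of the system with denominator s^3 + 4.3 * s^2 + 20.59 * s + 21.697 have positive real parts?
s^3 + 4.3*s^2 + 20.59*s + 21.697 = (s + 1.3)(s^2 + 3*s + 16.69). Poles: -1.3, -1.5 + 3.8j, -1.5 - 3.8j. RHP poles (Re>0): 0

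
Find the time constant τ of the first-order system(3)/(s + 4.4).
First-order system: τ = -1/pole. Pole = -4.4. τ = -1/(-4.4) = 0.2273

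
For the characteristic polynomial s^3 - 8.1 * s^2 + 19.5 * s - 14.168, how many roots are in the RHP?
s^3 - 8.1*s^2 + 19.5*s - 14.168 = (s - 1.4)(s - 2.3)(s - 4.4). Poles: 1.4, 2.3, 4.4. RHP poles (Re>0): 3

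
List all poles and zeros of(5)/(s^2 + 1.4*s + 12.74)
Set denominator = 0: s^2 + 1.4*s + 12.74 = 0 → Poles: -0.7 + 3.5j, -0.7 - 3.5j
Numerator is a nonzero constant (5) → Zeros: none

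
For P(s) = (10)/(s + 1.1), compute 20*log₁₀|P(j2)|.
Substitute s = j*2: P(j2) = 2.11132 - 3.83877j.
|P(j2)| = sqrt(Re² + Im²) = 4.381.
20*log₁₀(4.381) = 12.83 dB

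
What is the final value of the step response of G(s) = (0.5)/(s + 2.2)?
FVT: lim_{t→∞} y(t) = lim_{s→0} s*Y(s) where Y(s) = G(s)/s.
= lim_{s→0} G(s) = G(0) = num(0)/den(0) = 0.5/2.2 = 0.2273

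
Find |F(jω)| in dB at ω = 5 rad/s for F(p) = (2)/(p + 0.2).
Substitute p = j*5: F(j5) = 0.0159744 - 0.399361j.
|F(j5)| = sqrt(Re² + Im²) = 0.3997.
20*log₁₀(0.3997) = -7.97 dB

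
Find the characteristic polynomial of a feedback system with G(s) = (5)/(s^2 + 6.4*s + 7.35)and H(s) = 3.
Characteristic poly = G_den * H_den + G_num * H_num = (s^2 + 6.4*s + 7.35) + (15) = s^2 + 6.4*s + 22.35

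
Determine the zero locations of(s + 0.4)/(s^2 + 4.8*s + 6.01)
Set numerator = 0: s + 0.4 = 0 → Zeros: -0.4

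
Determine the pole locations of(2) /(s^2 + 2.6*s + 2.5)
Set denominator = 0: s^2 + 2.6*s + 2.5 = 0 → Poles: -1.3 + 0.9j, -1.3 - 0.9j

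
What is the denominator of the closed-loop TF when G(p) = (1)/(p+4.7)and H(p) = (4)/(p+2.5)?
Characteristic poly = G_den * H_den + G_num * H_num = (p^2 + 7.2*p + 11.75) + (4) = p^2 + 7.2*p + 15.75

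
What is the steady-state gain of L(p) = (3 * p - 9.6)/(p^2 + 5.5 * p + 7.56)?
DC gain = L(0) = num(0)/den(0) = -9.6/7.56 = -1.27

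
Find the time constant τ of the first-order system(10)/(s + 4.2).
First-order system: τ = -1/pole. Pole = -4.2. τ = -1/(-4.2) = 0.2381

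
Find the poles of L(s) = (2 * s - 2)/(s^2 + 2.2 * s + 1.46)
Set denominator = 0: s^2 + 2.2*s + 1.46 = 0 → Poles: -1.1 + 0.5j, -1.1 - 0.5j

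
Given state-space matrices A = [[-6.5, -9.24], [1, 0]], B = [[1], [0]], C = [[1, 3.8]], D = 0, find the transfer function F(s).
F(s) = C(sI - A)⁻¹B + D.
Characteristic polynomial det(sI - A) = s^2 + 6.5*s + 9.24.
Numerator from C·adj(sI-A)·B + D·det(sI-A) = s + 3.8.
F(s) = (s + 3.8)/(s^2 + 6.5*s + 9.24)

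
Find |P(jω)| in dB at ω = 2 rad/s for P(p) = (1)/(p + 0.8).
Substitute p = j*2: P(j2) = 0.172414 - 0.431034j.
|P(j2)| = sqrt(Re² + Im²) = 0.4642.
20*log₁₀(0.4642) = -6.67 dB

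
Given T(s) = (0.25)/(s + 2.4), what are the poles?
Set denominator = 0: s + 2.4 = 0 → Poles: -2.4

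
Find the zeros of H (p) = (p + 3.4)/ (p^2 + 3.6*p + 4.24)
Set numerator = 0: p + 3.4 = 0 → Zeros: -3.4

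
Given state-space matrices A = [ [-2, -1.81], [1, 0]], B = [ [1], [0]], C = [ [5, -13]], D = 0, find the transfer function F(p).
F(p) = C(pI - A)⁻¹B + D.
Characteristic polynomial det(pI - A) = p^2 + 2*p + 1.81.
Numerator from C·adj(pI-A)·B + D·det(pI-A) = 5*p - 13.
F(p) = (5*p - 13)/(p^2 + 2*p + 1.81)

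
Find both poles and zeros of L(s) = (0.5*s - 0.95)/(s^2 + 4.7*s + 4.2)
Set denominator = 0: s^2 + 4.7*s + 4.2 = (s + 1.2)(s + 3.5) = 0 → Poles: -1.2, -3.5
Set numerator = 0: 0.5*s - 0.95 = 0 → Zeros: 1.9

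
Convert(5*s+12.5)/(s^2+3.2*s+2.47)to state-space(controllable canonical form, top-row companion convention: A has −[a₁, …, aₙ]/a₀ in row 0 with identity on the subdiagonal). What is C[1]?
Reachable canonical form: C = numerator coefficients (right-aligned, zero-padded to length n).
num = 5*s + 12.5, C = [[5, 12.5]].
C[1] = 12.5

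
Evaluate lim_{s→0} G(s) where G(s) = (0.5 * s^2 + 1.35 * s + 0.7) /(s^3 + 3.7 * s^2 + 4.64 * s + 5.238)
DC gain = G(0) = num(0)/den(0) = 0.7/5.238 = 0.1336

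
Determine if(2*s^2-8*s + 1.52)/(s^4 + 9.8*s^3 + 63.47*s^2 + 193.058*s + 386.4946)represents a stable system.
Denominator: s^4 + 9.8*s^3 + 63.47*s^2 + 193.058*s + 386.4946 = (s^2 + 4.8*s + 18.01)(s^2 + 5*s + 21.46). Poles: -2.4 + 3.5j, -2.4 - 3.5j, -2.5 + 3.9j, -2.5 - 3.9j. All Re(p)<0: Yes (stable)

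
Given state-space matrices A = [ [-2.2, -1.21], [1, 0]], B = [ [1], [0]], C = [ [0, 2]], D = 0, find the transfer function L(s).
L(s) = C(sI - A)⁻¹B + D.
Characteristic polynomial det(sI - A) = s^2 + 2.2*s + 1.21.
Numerator from C·adj(sI-A)·B + D·det(sI-A) = 2.
L(s) = (2)/(s^2 + 2.2*s + 1.21)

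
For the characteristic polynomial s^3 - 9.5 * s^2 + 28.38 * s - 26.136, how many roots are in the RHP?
s^3 - 9.5*s^2 + 28.38*s - 26.136 = (s - 4.4)(s - 1.8)(s - 3.3). Poles: 1.8, 3.3, 4.4. RHP poles (Re>0): 3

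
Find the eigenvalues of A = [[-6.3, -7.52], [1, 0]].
Eigenvalues solve det(λI - A) = 0.
Characteristic polynomial: λ^2 + 6.3*λ + 7.52 = 0.
Factor: (λ + 1.6)(λ + 4.7) = 0.
Roots: -1.6, -4.7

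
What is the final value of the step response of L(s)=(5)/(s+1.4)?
FVT: lim_{t→∞} y(t) = lim_{s→0} s*Y(s) where Y(s) = L(s)/s.
= lim_{s→0} L(s) = L(0) = num(0)/den(0) = 5/1.4 = 3.571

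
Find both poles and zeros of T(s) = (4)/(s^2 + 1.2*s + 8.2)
Set denominator = 0: s^2 + 1.2*s + 8.2 = 0 → Poles: -0.6 + 2.8j, -0.6 - 2.8j
Numerator is a nonzero constant (4) → Zeros: none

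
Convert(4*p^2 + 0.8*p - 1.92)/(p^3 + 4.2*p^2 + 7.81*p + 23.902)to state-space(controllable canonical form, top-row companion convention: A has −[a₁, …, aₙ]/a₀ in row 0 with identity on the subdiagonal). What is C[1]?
Reachable canonical form: C = numerator coefficients (right-aligned, zero-padded to length n).
num = 4*p^2 + 0.8*p - 1.92, C = [[4, 0.8, -1.92]].
C[1] = 0.8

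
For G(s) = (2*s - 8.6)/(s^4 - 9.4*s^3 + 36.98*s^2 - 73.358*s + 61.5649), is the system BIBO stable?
Denominator: s^4 - 9.4*s^3 + 36.98*s^2 - 73.358*s + 61.5649 = (s^2 - 3.8*s + 7.61)(s^2 - 5.6*s + 8.09). Poles: 1.9 + 2j, 1.9 - 2j, 2.8 + 0.5j, 2.8 - 0.5j. All Re(p)<0: No (unstable)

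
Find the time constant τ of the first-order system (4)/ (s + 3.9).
First-order system: τ = -1/pole. Pole = -3.9. τ = -1/(-3.9) = 0.2564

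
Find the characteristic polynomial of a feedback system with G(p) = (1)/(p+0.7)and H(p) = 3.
Characteristic poly = G_den * H_den + G_num * H_num = (p + 0.7) + (3) = p + 3.7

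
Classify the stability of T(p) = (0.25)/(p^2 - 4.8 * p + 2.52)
Denominator: p^2 - 4.8*p + 2.52 = (p - 4.2)(p - 0.6). Poles: 0.6, 4.2. Unstable (2 pole(s) in RHP)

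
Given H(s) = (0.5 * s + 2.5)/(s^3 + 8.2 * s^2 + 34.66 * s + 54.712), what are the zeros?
Set numerator = 0: 0.5*s + 2.5 = 0 → Zeros: -5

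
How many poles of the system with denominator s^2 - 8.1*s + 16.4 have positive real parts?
s^2 - 8.1*s + 16.4 = (s - 4.1)(s - 4). Poles: 4, 4.1. RHP poles (Re>0): 2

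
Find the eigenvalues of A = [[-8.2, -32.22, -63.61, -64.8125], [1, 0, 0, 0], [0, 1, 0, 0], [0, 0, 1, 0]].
Eigenvalues solve det(λI - A) = 0.
Characteristic polynomial: λ^4 + 8.2*λ^3 + 32.22*λ^2 + 63.61*λ + 64.8125 = 0.
Factor: (λ^2 + 5.2*λ + 10.37)(λ^2 + 3*λ + 6.25) = 0.
Roots: -1.5 + 2j, -1.5 - 2j, -2.6 + 1.9j, -2.6 - 1.9j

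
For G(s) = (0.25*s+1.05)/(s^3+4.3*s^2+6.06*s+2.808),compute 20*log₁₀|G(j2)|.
Substitute s = j*2: G(j2) = -0.058239 - 0.0514136j.
|G(j2)| = sqrt(Re² + Im²) = 0.07769.
20*log₁₀(0.07769) = -22.19 dB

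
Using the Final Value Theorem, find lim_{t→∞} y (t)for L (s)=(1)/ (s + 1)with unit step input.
FVT: lim_{t→∞} y(t) = lim_{s→0} s*Y(s) where Y(s) = L(s)/s.
= lim_{s→0} L(s) = L(0) = num(0)/den(0) = 1/1 = 1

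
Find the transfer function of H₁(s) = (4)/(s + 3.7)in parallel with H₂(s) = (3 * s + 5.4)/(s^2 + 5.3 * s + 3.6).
Parallel: H = H₁ + H₂ = (n₁·d₂ + n₂·d₁)/(d₁·d₂).
n₁·d₂ = 4*s^2 + 21.2*s + 14.4. n₂·d₁ = 3*s^2 + 16.5*s + 19.98. Sum = 7*s^2 + 37.7*s + 34.38. d₁·d₂ = s^3 + 9*s^2 + 23.21*s + 13.32.
H(s) = (7*s^2 + 37.7*s + 34.38)/(s^3 + 9*s^2 + 23.21*s + 13.32)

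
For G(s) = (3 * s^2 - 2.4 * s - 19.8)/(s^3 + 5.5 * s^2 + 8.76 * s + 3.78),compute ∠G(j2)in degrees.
Substitute s = j*2: G(j2) = 1.2629 + 0.923315j.
∠G(j2) = atan2(Im, Re) = atan2(0.923315, 1.2629) = 36.17°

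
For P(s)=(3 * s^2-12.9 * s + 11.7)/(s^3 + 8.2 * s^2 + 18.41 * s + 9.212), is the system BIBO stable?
Denominator: s^3 + 8.2*s^2 + 18.41*s + 9.212 = (s + 0.7)(s + 4.7)(s + 2.8). Poles: -0.7, -2.8, -4.7. All Re(p)<0: Yes (stable)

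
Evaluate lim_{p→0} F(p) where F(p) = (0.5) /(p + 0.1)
DC gain = F(0) = num(0)/den(0) = 0.5/0.1 = 5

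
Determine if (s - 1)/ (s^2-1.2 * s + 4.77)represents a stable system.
Denominator: s^2 - 1.2*s + 4.77. Poles: 0.6 + 2.1j, 0.6 - 2.1j. All Re(p)<0: No (unstable)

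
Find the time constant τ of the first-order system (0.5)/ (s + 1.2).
First-order system: τ = -1/pole. Pole = -1.2. τ = -1/(-1.2) = 0.8333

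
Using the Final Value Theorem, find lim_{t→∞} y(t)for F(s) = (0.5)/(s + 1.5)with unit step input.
FVT: lim_{t→∞} y(t) = lim_{s→0} s*Y(s) where Y(s) = F(s)/s.
= lim_{s→0} F(s) = F(0) = num(0)/den(0) = 0.5/1.5 = 0.3333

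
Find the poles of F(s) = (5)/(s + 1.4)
Set denominator = 0: s + 1.4 = 0 → Poles: -1.4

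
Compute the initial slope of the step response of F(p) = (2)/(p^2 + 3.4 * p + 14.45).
IVT: y'(0⁺) = lim_{p→∞} p²·Y(p) = lim_{p→∞} p·F(p).
deg(num) = 0, deg(den) = 2, relative degree = 2 ≥ 2, so p·F(p) → 0. Initial slope = 0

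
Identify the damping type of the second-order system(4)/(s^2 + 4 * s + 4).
Standard form: ωn²/(s²+2ζωn·s+ωn²) gives ωn=2, ζ=1.
Critically damped (ζ = 1)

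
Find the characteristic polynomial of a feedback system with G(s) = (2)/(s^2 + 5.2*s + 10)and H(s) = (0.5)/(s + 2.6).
Characteristic poly = G_den * H_den + G_num * H_num = (s^3 + 7.8*s^2 + 23.52*s + 26) + (1) = s^3 + 7.8*s^2 + 23.52*s + 27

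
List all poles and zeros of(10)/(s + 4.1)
Set denominator = 0: s + 4.1 = 0 → Poles: -4.1
Numerator is a nonzero constant (10) → Zeros: none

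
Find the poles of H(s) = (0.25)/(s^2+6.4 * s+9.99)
Set denominator = 0: s^2 + 6.4*s + 9.99 = (s + 2.7)(s + 3.7) = 0 → Poles: -2.7, -3.7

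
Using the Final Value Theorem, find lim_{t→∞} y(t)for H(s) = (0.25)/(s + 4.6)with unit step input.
FVT: lim_{t→∞} y(t) = lim_{s→0} s*Y(s) where Y(s) = H(s)/s.
= lim_{s→0} H(s) = H(0) = num(0)/den(0) = 0.25/4.6 = 0.05435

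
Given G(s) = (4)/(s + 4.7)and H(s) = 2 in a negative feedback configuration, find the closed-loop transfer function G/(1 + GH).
Closed-loop T = G/(1+GH).
Numerator: G_num * H_den = 4.
Denominator: G_den * H_den + G_num * H_num = (s + 4.7) + (8) = s + 12.7.
T(s) = (4)/(s + 12.7)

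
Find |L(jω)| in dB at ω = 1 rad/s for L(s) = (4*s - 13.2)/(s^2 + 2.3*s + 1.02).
Substitute s = j*1: L(j1) = 1.6891 + 5.75382j.
|L(j1)| = sqrt(Re² + Im²) = 5.997.
20*log₁₀(5.997) = 15.56 dB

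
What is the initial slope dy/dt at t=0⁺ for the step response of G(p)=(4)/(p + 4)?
IVT: y'(0⁺) = lim_{p→∞} p²·Y(p) = lim_{p→∞} p·G(p).
deg(num) = 0, deg(den) = 1, relative degree = 1, so p·G(p) → (leading num)/(leading den) = 4/1 = 4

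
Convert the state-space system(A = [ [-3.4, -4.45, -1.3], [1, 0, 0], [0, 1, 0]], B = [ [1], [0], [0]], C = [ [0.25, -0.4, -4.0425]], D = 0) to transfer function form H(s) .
H(s) = C(sI - A)⁻¹B + D.
Characteristic polynomial det(sI - A) = s^3 + 3.4*s^2 + 4.45*s + 1.3.
Numerator from C·adj(sI-A)·B + D·det(sI-A) = 0.25*s^2 - 0.4*s - 4.0425.
H(s) = (0.25*s^2 - 0.4*s - 4.0425)/(s^3 + 3.4*s^2 + 4.45*s + 1.3)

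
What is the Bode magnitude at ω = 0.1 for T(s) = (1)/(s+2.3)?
Substitute s = j*0.1: T(j0.1) = 0.433962 - 0.0188679j.
|T(j0.1)| = sqrt(Re² + Im²) = 0.4344.
20*log₁₀(0.4344) = -7.24 dB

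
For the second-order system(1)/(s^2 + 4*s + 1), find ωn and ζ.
Standard form: ωn²/(s²+2ζωn·s+ωn²).
const=1=ωn² → ωn=1, s coeff=4=2ζωn → ζ=2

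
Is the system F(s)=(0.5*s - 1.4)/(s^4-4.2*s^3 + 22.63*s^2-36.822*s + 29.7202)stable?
Denominator: s^4 - 4.2*s^3 + 22.63*s^2 - 36.822*s + 29.7202 = (s^2 - 2*s + 1.81)(s^2 - 2.2*s + 16.42). Poles: 1 + 0.9j, 1 - 0.9j, 1.1 + 3.9j, 1.1 - 3.9j. All Re(p)<0: No (unstable)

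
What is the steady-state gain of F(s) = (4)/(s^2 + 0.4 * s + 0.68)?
DC gain = F(0) = num(0)/den(0) = 4/0.68 = 5.882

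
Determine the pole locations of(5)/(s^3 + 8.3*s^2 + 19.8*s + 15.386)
Set denominator = 0: s^3 + 8.3*s^2 + 19.8*s + 15.386 = (s + 4.9)(s^2 + 3.4*s + 3.14) = 0 → Poles: -1.7 + 0.5j, -1.7 - 0.5j, -4.9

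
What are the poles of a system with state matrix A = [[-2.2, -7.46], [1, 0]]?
Eigenvalues solve det(λI - A) = 0.
Characteristic polynomial: λ^2 + 2.2*λ + 7.46 = 0.
Roots: -1.1 + 2.5j, -1.1 - 2.5j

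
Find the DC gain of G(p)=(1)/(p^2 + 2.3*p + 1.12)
DC gain = G(0) = num(0)/den(0) = 1/1.12 = 0.8929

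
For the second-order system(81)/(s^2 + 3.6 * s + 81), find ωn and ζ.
Standard form: ωn²/(s²+2ζωn·s+ωn²).
const=81=ωn² → ωn=9, s coeff=3.6=2ζωn → ζ=0.2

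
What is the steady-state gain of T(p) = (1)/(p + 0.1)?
DC gain = T(0) = num(0)/den(0) = 1/0.1 = 10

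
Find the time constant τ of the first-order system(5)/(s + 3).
First-order system: τ = -1/pole. Pole = -3. τ = -1/(-3) = 0.3333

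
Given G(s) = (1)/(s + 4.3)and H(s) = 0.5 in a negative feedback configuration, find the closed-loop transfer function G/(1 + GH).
Closed-loop T = G/(1+GH).
Numerator: G_num * H_den = 1.
Denominator: G_den * H_den + G_num * H_num = (s + 4.3) + (0.5) = s + 4.8.
T(s) = (1)/(s + 4.8)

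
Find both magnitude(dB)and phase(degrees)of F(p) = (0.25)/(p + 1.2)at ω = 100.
Substitute p = j*100: F(j100) = 2.99957e-05 - 0.00249964j.
|F| = 20*log₁₀(sqrt(Re²+Im²)) = -52.04 dB.
∠F = atan2(Im, Re) = -89.31°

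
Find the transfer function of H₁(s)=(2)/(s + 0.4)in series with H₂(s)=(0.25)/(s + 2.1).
Series: H = H₁ · H₂ = (n₁·n₂)/(d₁·d₂).
Num: n₁·n₂ = 0.5. Den: d₁·d₂ = s^2 + 2.5*s + 0.84.
H(s) = (0.5)/(s^2 + 2.5*s + 0.84)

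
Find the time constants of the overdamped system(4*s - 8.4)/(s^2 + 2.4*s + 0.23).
Overdamped: real poles at -0.1, -2.3. τ = -1/pole → τ₁ = 10, τ₂ = 0.4348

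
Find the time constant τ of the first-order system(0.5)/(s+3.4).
First-order system: τ = -1/pole. Pole = -3.4. τ = -1/(-3.4) = 0.2941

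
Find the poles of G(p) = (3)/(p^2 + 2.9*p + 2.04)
Set denominator = 0: p^2 + 2.9*p + 2.04 = (p + 1.2)(p + 1.7) = 0 → Poles: -1.2, -1.7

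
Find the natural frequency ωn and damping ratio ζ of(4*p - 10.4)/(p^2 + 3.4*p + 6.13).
Underdamped: complex pole -1.7 + 1.8j. ωn = |pole| = 2.476, ζ = -Re(pole)/ωn = 0.6866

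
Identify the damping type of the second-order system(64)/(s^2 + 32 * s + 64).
Standard form: ωn²/(s²+2ζωn·s+ωn²) gives ωn=8, ζ=2.
Overdamped (ζ = 2 > 1)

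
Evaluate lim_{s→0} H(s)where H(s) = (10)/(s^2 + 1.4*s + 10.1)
DC gain = H(0) = num(0)/den(0) = 10/10.1 = 0.9901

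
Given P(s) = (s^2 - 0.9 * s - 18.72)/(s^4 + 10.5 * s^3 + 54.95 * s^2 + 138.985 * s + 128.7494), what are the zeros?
Set numerator = 0: s^2 - 0.9*s - 18.72 = (s - 4.8)(s + 3.9) = 0 → Zeros: -3.9, 4.8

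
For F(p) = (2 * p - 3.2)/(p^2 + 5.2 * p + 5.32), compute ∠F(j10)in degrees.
Substitute p = j*10: F(j10) = 0.115096 - 0.148025j.
∠F(j10) = atan2(Im, Re) = atan2(-0.148025, 0.115096) = -52.13°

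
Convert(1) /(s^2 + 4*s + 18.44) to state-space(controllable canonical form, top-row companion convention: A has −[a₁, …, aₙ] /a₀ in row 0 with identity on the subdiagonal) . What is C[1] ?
Reachable canonical form: C = numerator coefficients (right-aligned, zero-padded to length n).
num = 1, C = [[0, 1]].
C[1] = 1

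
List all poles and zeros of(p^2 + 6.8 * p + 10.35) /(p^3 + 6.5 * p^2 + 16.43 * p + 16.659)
Set denominator = 0: p^3 + 6.5*p^2 + 16.43*p + 16.659 = (p + 2.7)(p^2 + 3.8*p + 6.17) = 0 → Poles: -1.9 + 1.6j, -1.9 - 1.6j, -2.7
Set numerator = 0: p^2 + 6.8*p + 10.35 = (p + 2.3)(p + 4.5) = 0 → Zeros: -2.3, -4.5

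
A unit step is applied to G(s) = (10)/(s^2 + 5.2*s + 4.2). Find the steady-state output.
FVT: lim_{t→∞} y(t) = lim_{s→0} s*Y(s) where Y(s) = G(s)/s.
= lim_{s→0} G(s) = G(0) = num(0)/den(0) = 10/4.2 = 2.381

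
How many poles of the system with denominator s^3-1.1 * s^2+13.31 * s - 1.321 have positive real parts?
s^3 - 1.1*s^2 + 13.31*s - 1.321 = (s - 0.1)(s^2 - s + 13.21). Poles: 0.1, 0.5 + 3.6j, 0.5 - 3.6j. RHP poles (Re>0): 3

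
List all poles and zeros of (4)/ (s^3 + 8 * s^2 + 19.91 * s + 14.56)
Set denominator = 0: s^3 + 8*s^2 + 19.91*s + 14.56 = (s + 1.3)(s + 3.5)(s + 3.2) = 0 → Poles: -1.3, -3.2, -3.5
Numerator is a nonzero constant (4) → Zeros: none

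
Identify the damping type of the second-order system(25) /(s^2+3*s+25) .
Standard form: ωn²/(s²+2ζωn·s+ωn²) gives ωn=5, ζ=0.3.
Underdamped (ζ = 0.3 < 1)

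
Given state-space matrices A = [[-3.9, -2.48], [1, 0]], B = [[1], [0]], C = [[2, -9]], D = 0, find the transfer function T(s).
T(s) = C(sI - A)⁻¹B + D.
Characteristic polynomial det(sI - A) = s^2 + 3.9*s + 2.48.
Numerator from C·adj(sI-A)·B + D·det(sI-A) = 2*s - 9.
T(s) = (2*s - 9)/(s^2 + 3.9*s + 2.48)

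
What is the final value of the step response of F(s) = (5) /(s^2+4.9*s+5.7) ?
FVT: lim_{t→∞} y(t) = lim_{s→0} s*Y(s) where Y(s) = F(s)/s.
= lim_{s→0} F(s) = F(0) = num(0)/den(0) = 5/5.7 = 0.8772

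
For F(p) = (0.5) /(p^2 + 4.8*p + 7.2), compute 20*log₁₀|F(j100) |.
Substitute p = j*100: F(j100) = -4.99208e-05 - 2.39793e-06j.
|F(j100)| = sqrt(Re² + Im²) = 4.998e-05.
20*log₁₀(4.998e-05) = -86.02 dB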